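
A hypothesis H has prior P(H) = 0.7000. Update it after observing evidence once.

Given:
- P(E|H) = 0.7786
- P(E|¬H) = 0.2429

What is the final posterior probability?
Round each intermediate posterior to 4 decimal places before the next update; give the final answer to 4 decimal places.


Sequential Bayesian updating:

Initial prior: P(H) = 0.7000

Update 1:
  P(E) = 0.7786 × 0.7000 + 0.2429 × 0.3000 = 0.54502000 + 0.07287000 = 0.61789000
  P(H|E) = 0.54502000 / 0.61789000 = 0.8821

Final posterior: 0.8821


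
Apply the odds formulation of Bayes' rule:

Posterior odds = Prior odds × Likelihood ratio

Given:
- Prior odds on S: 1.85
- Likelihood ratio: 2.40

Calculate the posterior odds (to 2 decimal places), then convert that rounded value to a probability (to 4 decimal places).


Step 1: Calculate posterior odds
Posterior odds = Prior odds × LR
               = 1.85 × 2.40
               = 4.44

Step 2: Convert to probability
P(S|E) = Posterior odds / (1 + Posterior odds)
       = 4.44 / (1 + 4.44)
       = 4.44 / 5.44
       = 0.8162

The evidence increased P(S) from 0.6491 to 0.8162.


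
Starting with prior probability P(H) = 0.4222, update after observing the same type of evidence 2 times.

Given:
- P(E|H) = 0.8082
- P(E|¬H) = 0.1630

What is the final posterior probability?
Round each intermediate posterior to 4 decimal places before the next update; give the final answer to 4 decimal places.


Sequential Bayesian updating:

Initial prior: P(H) = 0.4222

Update 1:
  P(E) = 0.8082 × 0.4222 + 0.1630 × 0.5778 = 0.34122204 + 0.09418140 = 0.43540344
  P(H|E) = 0.34122204 / 0.43540344 = 0.7837

Update 2:
  P(E) = 0.8082 × 0.7837 + 0.1630 × 0.2163 = 0.63338634 + 0.03525690 = 0.66864324
  P(H|E) = 0.63338634 / 0.66864324 = 0.9473

Final posterior: 0.9473


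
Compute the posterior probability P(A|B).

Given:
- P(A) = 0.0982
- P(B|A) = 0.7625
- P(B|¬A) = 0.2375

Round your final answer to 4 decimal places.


Bayes' theorem: P(A|B) = P(B|A) × P(A) / P(B)

Step 1: Calculate P(B) using law of total probability
P(B) = P(B|A)P(A) + P(B|¬A)P(¬A)
     = 0.7625 × 0.0982 + 0.2375 × 0.9018
     = 0.07487750 + 0.21417750
     = 0.28905500

Step 2: Apply Bayes' theorem
P(A|B) = P(B|A) × P(A) / P(B)
       = 0.07487750 / 0.28905500
       = 0.2590


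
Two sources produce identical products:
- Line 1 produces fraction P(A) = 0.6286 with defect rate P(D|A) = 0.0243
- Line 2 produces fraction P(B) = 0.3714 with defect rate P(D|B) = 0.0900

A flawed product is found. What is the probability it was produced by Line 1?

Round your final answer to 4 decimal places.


Let A = from Line 1, D = flawed

Given:
- P(A) = 0.6286, P(B) = 0.3714
- P(D|A) = 0.0243, P(D|B) = 0.0900

Step 1: Find P(D)
P(D) = P(D|A)P(A) + P(D|B)P(B)
     = 0.0243 × 0.6286 + 0.0900 × 0.3714
     = 0.01527498 + 0.03342600
     = 0.04870098

Step 2: Apply Bayes' theorem
P(A|D) = P(D|A)P(A) / P(D)
       = 0.01527498 / 0.04870098
       = 0.3136


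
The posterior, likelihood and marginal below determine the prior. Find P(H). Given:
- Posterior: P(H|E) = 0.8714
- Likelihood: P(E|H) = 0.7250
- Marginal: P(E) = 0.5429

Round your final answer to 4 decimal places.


From Bayes' theorem: P(H|E) = P(E|H) × P(H) / P(E)

Rearranging for P(H):
P(H) = P(H|E) × P(E) / P(E|H)
     = 0.8714 × 0.5429 / 0.7250
     = 0.47308306 / 0.7250
     = 0.6525


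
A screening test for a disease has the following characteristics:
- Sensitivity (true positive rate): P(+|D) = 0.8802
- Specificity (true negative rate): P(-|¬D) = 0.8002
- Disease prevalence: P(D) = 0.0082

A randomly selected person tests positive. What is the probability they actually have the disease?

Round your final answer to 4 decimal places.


Let D = has disease, + = positive test

Given:
- P(D) = 0.0082 (prevalence)
- P(+|D) = 0.8802 (sensitivity)
- P(-|¬D) = 0.8002 (specificity)
- P(+|¬D) = 0.1998 (false positive rate = 1 - specificity)

Step 1: Find P(+)
P(+) = P(+|D)P(D) + P(+|¬D)P(¬D)
     = 0.8802 × 0.0082 + 0.1998 × 0.9918
     = 0.00721764 + 0.19816164
     = 0.20537928

Step 2: Apply Bayes' theorem for P(D|+)
P(D|+) = P(+|D)P(D) / P(+)
       = 0.00721764 / 0.20537928
       = 0.0351


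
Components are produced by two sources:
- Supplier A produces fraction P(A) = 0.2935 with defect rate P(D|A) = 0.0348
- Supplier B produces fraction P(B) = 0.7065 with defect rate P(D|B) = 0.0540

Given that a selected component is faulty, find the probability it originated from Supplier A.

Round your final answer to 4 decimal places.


Let A = from Supplier A, D = faulty

Given:
- P(A) = 0.2935, P(B) = 0.7065
- P(D|A) = 0.0348, P(D|B) = 0.0540

Step 1: Find P(D)
P(D) = P(D|A)P(A) + P(D|B)P(B)
     = 0.0348 × 0.2935 + 0.0540 × 0.7065
     = 0.01021380 + 0.03815100
     = 0.04836480

Step 2: Apply Bayes' theorem
P(A|D) = P(D|A)P(A) / P(D)
       = 0.01021380 / 0.04836480
       = 0.2112


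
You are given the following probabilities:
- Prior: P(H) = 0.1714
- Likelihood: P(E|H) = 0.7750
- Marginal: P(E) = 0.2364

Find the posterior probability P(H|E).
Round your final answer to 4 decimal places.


Using Bayes' theorem:

P(H|E) = P(E|H) × P(H) / P(E)
       = 0.7750 × 0.1714 / 0.2364
       = 0.13283500 / 0.2364
       = 0.5619

The evidence strengthens our belief in H.
Prior: 0.1714 → Posterior: 0.5619


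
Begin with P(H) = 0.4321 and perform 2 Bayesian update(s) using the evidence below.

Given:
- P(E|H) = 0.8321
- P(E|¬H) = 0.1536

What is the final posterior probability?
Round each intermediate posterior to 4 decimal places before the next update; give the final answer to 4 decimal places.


Sequential Bayesian updating:

Initial prior: P(H) = 0.4321

Update 1:
  P(E) = 0.8321 × 0.4321 + 0.1536 × 0.5679 = 0.35955041 + 0.08722944 = 0.44677985
  P(H|E) = 0.35955041 / 0.44677985 = 0.8048

Update 2:
  P(E) = 0.8321 × 0.8048 + 0.1536 × 0.1952 = 0.66967408 + 0.02998272 = 0.69965680
  P(H|E) = 0.66967408 / 0.69965680 = 0.9571

Final posterior: 0.9571


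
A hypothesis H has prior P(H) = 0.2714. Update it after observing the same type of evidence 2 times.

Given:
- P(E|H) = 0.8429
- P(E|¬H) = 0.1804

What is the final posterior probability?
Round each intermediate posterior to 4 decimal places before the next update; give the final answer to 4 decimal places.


Sequential Bayesian updating:

Initial prior: P(H) = 0.2714

Update 1:
  P(E) = 0.8429 × 0.2714 + 0.1804 × 0.7286 = 0.22876306 + 0.13143944 = 0.36020250
  P(H|E) = 0.22876306 / 0.36020250 = 0.6351

Update 2:
  P(E) = 0.8429 × 0.6351 + 0.1804 × 0.3649 = 0.53532579 + 0.06582796 = 0.60115375
  P(H|E) = 0.53532579 / 0.60115375 = 0.8905

Final posterior: 0.8905


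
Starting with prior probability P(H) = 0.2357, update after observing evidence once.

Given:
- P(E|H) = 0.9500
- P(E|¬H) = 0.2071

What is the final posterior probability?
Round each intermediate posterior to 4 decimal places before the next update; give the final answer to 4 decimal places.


Sequential Bayesian updating:

Initial prior: P(H) = 0.2357

Update 1:
  P(E) = 0.9500 × 0.2357 + 0.2071 × 0.7643 = 0.22391500 + 0.15828653 = 0.38220153
  P(H|E) = 0.22391500 / 0.38220153 = 0.5859

Final posterior: 0.5859


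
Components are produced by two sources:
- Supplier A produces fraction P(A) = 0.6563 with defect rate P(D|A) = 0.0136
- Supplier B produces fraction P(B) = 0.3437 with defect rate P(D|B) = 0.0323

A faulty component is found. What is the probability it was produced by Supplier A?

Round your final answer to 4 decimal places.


Let A = from Supplier A, D = faulty

Given:
- P(A) = 0.6563, P(B) = 0.3437
- P(D|A) = 0.0136, P(D|B) = 0.0323

Step 1: Find P(D)
P(D) = P(D|A)P(A) + P(D|B)P(B)
     = 0.0136 × 0.6563 + 0.0323 × 0.3437
     = 0.00892568 + 0.01110151
     = 0.02002719

Step 2: Apply Bayes' theorem
P(A|D) = P(D|A)P(A) / P(D)
       = 0.00892568 / 0.02002719
       = 0.4457


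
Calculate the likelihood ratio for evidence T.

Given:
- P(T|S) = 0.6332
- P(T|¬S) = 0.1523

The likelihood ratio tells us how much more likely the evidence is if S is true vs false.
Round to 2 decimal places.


Likelihood Ratio (LR) = P(T|S) / P(T|¬S)

LR = 0.6332 / 0.1523
   = 4.16

The evidence is 4.16 times more likely if S is true than if S is false.
Because LR exceeds 1, T is evidence for S.


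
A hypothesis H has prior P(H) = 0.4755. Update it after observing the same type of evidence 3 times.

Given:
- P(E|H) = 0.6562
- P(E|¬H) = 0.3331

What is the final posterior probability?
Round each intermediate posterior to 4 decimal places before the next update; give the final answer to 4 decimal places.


Sequential Bayesian updating:

Initial prior: P(H) = 0.4755

Update 1:
  P(E) = 0.6562 × 0.4755 + 0.3331 × 0.5245 = 0.31202310 + 0.17471095 = 0.48673405
  P(H|E) = 0.31202310 / 0.48673405 = 0.6411

Update 2:
  P(E) = 0.6562 × 0.6411 + 0.3331 × 0.3589 = 0.42068982 + 0.11954959 = 0.54023941
  P(H|E) = 0.42068982 / 0.54023941 = 0.7787

Update 3:
  P(E) = 0.6562 × 0.7787 + 0.3331 × 0.2213 = 0.51098294 + 0.07371503 = 0.58469797
  P(H|E) = 0.51098294 / 0.58469797 = 0.8739

Final posterior: 0.8739


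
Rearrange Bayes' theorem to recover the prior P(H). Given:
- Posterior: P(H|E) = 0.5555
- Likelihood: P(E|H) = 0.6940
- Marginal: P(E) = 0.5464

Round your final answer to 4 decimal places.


From Bayes' theorem: P(H|E) = P(E|H) × P(H) / P(E)

Rearranging for P(H):
P(H) = P(H|E) × P(E) / P(E|H)
     = 0.5555 × 0.5464 / 0.6940
     = 0.30352520 / 0.6940
     = 0.4374


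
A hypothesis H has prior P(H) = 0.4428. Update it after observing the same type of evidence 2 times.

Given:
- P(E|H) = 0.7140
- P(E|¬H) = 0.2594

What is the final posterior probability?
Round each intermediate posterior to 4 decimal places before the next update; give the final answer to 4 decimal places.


Sequential Bayesian updating:

Initial prior: P(H) = 0.4428

Update 1:
  P(E) = 0.7140 × 0.4428 + 0.2594 × 0.5572 = 0.31615920 + 0.14453768 = 0.46069688
  P(H|E) = 0.31615920 / 0.46069688 = 0.6863

Update 2:
  P(E) = 0.7140 × 0.6863 + 0.2594 × 0.3137 = 0.49001820 + 0.08137378 = 0.57139198
  P(H|E) = 0.49001820 / 0.57139198 = 0.8576

Final posterior: 0.8576


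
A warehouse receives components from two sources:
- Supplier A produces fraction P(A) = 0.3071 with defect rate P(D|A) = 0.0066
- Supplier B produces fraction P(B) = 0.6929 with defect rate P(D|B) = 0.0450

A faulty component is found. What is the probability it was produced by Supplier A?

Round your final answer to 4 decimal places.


Let A = from Supplier A, D = faulty

Given:
- P(A) = 0.3071, P(B) = 0.6929
- P(D|A) = 0.0066, P(D|B) = 0.0450

Step 1: Find P(D)
P(D) = P(D|A)P(A) + P(D|B)P(B)
     = 0.0066 × 0.3071 + 0.0450 × 0.6929
     = 0.00202686 + 0.03118050
     = 0.03320736

Step 2: Apply Bayes' theorem
P(A|D) = P(D|A)P(A) / P(D)
       = 0.00202686 / 0.03320736
       = 0.0610


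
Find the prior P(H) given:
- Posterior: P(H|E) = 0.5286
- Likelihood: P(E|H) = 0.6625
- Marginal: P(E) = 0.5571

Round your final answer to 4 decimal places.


From Bayes' theorem: P(H|E) = P(E|H) × P(H) / P(E)

Rearranging for P(H):
P(H) = P(H|E) × P(E) / P(E|H)
     = 0.5286 × 0.5571 / 0.6625
     = 0.29448306 / 0.6625
     = 0.4445


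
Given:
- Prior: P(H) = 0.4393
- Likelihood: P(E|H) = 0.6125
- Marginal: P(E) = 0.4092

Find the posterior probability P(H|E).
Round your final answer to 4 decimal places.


Using Bayes' theorem:

P(H|E) = P(E|H) × P(H) / P(E)
       = 0.6125 × 0.4393 / 0.4092
       = 0.26907125 / 0.4092
       = 0.6576

The evidence strengthens our belief in H.
Prior: 0.4393 → Posterior: 0.6576


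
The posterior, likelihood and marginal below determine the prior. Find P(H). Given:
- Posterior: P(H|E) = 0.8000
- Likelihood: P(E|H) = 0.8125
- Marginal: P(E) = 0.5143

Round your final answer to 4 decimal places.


From Bayes' theorem: P(H|E) = P(E|H) × P(H) / P(E)

Rearranging for P(H):
P(H) = P(H|E) × P(E) / P(E|H)
     = 0.8000 × 0.5143 / 0.8125
     = 0.41144000 / 0.8125
     = 0.5064


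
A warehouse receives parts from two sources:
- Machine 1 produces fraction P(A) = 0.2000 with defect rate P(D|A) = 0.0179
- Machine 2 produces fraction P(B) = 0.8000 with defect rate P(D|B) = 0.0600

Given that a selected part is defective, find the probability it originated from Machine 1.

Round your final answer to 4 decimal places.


Let A = from Machine 1, D = defective

Given:
- P(A) = 0.2000, P(B) = 0.8000
- P(D|A) = 0.0179, P(D|B) = 0.0600

Step 1: Find P(D)
P(D) = P(D|A)P(A) + P(D|B)P(B)
     = 0.0179 × 0.2000 + 0.0600 × 0.8000
     = 0.00358000 + 0.04800000
     = 0.05158000

Step 2: Apply Bayes' theorem
P(A|D) = P(D|A)P(A) / P(D)
       = 0.00358000 / 0.05158000
       = 0.0694


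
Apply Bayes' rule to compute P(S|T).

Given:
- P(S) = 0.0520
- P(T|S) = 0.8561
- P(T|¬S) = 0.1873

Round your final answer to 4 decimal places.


Bayes' theorem: P(S|T) = P(T|S) × P(S) / P(T)

Step 1: Calculate P(T) using law of total probability
P(T) = P(T|S)P(S) + P(T|¬S)P(¬S)
     = 0.8561 × 0.0520 + 0.1873 × 0.9480
     = 0.04451720 + 0.17756040
     = 0.22207760

Step 2: Apply Bayes' theorem
P(S|T) = P(T|S) × P(S) / P(T)
       = 0.04451720 / 0.22207760
       = 0.2005


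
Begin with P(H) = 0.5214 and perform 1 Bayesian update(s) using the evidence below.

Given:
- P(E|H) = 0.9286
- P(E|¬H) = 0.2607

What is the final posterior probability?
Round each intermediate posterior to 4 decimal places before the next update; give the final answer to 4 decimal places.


Sequential Bayesian updating:

Initial prior: P(H) = 0.5214

Update 1:
  P(E) = 0.9286 × 0.5214 + 0.2607 × 0.4786 = 0.48417204 + 0.12477102 = 0.60894306
  P(H|E) = 0.48417204 / 0.60894306 = 0.7951

Final posterior: 0.7951


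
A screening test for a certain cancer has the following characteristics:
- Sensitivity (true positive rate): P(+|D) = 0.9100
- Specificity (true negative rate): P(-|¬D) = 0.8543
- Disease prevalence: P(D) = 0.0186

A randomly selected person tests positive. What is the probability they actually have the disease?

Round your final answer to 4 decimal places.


Let D = has disease, + = positive test

Given:
- P(D) = 0.0186 (prevalence)
- P(+|D) = 0.9100 (sensitivity)
- P(-|¬D) = 0.8543 (specificity)
- P(+|¬D) = 0.1457 (false positive rate = 1 - specificity)

Step 1: Find P(+)
P(+) = P(+|D)P(D) + P(+|¬D)P(¬D)
     = 0.9100 × 0.0186 + 0.1457 × 0.9814
     = 0.01692600 + 0.14298998
     = 0.15991598

Step 2: Apply Bayes' theorem for P(D|+)
P(D|+) = P(+|D)P(D) / P(+)
       = 0.01692600 / 0.15991598
       = 0.1058


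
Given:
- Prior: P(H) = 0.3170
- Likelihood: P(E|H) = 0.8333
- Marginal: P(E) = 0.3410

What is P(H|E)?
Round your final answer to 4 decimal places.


Using Bayes' theorem:

P(H|E) = P(E|H) × P(H) / P(E)
       = 0.8333 × 0.3170 / 0.3410
       = 0.26415610 / 0.3410
       = 0.7747

The evidence strengthens our belief in H.
Prior: 0.3170 → Posterior: 0.7747


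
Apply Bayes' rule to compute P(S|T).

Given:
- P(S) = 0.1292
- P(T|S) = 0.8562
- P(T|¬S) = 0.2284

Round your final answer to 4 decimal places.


Bayes' theorem: P(S|T) = P(T|S) × P(S) / P(T)

Step 1: Calculate P(T) using law of total probability
P(T) = P(T|S)P(S) + P(T|¬S)P(¬S)
     = 0.8562 × 0.1292 + 0.2284 × 0.8708
     = 0.11062104 + 0.19889072
     = 0.30951176

Step 2: Apply Bayes' theorem
P(S|T) = P(T|S) × P(S) / P(T)
       = 0.11062104 / 0.30951176
       = 0.3574


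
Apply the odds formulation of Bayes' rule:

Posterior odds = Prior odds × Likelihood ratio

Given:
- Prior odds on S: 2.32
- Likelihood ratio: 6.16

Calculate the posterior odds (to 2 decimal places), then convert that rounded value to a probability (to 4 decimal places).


Step 1: Calculate posterior odds
Posterior odds = Prior odds × LR
               = 2.32 × 6.16
               = 14.29

Step 2: Convert to probability
P(S|E) = Posterior odds / (1 + Posterior odds)
       = 14.29 / (1 + 14.29)
       = 14.29 / 15.29
       = 0.9346

The evidence increased P(S) from 0.6988 to 0.9346.


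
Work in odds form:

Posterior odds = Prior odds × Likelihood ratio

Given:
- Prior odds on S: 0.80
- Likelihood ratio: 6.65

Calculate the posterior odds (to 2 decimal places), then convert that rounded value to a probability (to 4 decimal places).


Step 1: Calculate posterior odds
Posterior odds = Prior odds × LR
               = 0.80 × 6.65
               = 5.32

Step 2: Convert to probability
P(S|E) = Posterior odds / (1 + Posterior odds)
       = 5.32 / (1 + 5.32)
       = 5.32 / 6.32
       = 0.8418

The evidence increased P(S) from 0.4444 to 0.8418.


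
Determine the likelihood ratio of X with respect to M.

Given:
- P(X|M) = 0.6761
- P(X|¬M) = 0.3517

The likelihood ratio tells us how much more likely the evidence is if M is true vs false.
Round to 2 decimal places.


Likelihood Ratio (LR) = P(X|M) / P(X|¬M)

LR = 0.6761 / 0.3517
   = 1.92

The evidence is 1.92 times more likely if M is true than if M is false.
Since LR > 1, the evidence supports M over ¬M.


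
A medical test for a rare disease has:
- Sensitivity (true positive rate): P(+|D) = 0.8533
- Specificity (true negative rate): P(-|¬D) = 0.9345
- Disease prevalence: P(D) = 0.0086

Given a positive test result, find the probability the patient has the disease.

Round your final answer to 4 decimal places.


Let D = has disease, + = positive test

Given:
- P(D) = 0.0086 (prevalence)
- P(+|D) = 0.8533 (sensitivity)
- P(-|¬D) = 0.9345 (specificity)
- P(+|¬D) = 0.0655 (false positive rate = 1 - specificity)

Step 1: Find P(+)
P(+) = P(+|D)P(D) + P(+|¬D)P(¬D)
     = 0.8533 × 0.0086 + 0.0655 × 0.9914
     = 0.00733838 + 0.06493670
     = 0.07227508

Step 2: Apply Bayes' theorem for P(D|+)
P(D|+) = P(+|D)P(D) / P(+)
       = 0.00733838 / 0.07227508
       = 0.1015


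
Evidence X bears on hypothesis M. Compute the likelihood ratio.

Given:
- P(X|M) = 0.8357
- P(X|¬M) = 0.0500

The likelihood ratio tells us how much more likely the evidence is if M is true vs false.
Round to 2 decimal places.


Likelihood Ratio (LR) = P(X|M) / P(X|¬M)

LR = 0.8357 / 0.0500
   = 16.71

The evidence is 16.71 times more likely if M is true than if M is false.
Since LR > 1, the evidence supports M over ¬M.


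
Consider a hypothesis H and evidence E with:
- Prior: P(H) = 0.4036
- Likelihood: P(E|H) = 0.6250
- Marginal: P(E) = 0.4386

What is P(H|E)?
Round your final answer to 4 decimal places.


Using Bayes' theorem:

P(H|E) = P(E|H) × P(H) / P(E)
       = 0.6250 × 0.4036 / 0.4386
       = 0.25225000 / 0.4386
       = 0.5751

The evidence strengthens our belief in H.
Prior: 0.4036 → Posterior: 0.5751


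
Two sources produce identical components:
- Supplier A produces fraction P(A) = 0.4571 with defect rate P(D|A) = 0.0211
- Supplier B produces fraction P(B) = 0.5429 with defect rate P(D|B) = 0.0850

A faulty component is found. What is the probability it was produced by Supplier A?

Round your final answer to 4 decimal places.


Let A = from Supplier A, D = faulty

Given:
- P(A) = 0.4571, P(B) = 0.5429
- P(D|A) = 0.0211, P(D|B) = 0.0850

Step 1: Find P(D)
P(D) = P(D|A)P(A) + P(D|B)P(B)
     = 0.0211 × 0.4571 + 0.0850 × 0.5429
     = 0.00964481 + 0.04614650
     = 0.05579131

Step 2: Apply Bayes' theorem
P(A|D) = P(D|A)P(A) / P(D)
       = 0.00964481 / 0.05579131
       = 0.1729


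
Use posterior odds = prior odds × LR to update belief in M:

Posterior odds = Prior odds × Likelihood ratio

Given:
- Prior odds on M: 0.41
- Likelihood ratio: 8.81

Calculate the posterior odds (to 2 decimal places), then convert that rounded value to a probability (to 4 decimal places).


Step 1: Calculate posterior odds
Posterior odds = Prior odds × LR
               = 0.41 × 8.81
               = 3.61

Step 2: Convert to probability
P(M|E) = Posterior odds / (1 + Posterior odds)
       = 3.61 / (1 + 3.61)
       = 3.61 / 4.61
       = 0.7831

The evidence increased P(M) from 0.2908 to 0.7831.


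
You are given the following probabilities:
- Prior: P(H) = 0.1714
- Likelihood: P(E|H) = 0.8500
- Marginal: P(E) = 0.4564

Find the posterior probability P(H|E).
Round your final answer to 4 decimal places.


Using Bayes' theorem:

P(H|E) = P(E|H) × P(H) / P(E)
       = 0.8500 × 0.1714 / 0.4564
       = 0.14569000 / 0.4564
       = 0.3192

The evidence strengthens our belief in H.
Prior: 0.1714 → Posterior: 0.3192


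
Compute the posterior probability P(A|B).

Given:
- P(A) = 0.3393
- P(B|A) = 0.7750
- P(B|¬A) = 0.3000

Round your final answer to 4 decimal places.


Bayes' theorem: P(A|B) = P(B|A) × P(A) / P(B)

Step 1: Calculate P(B) using law of total probability
P(B) = P(B|A)P(A) + P(B|¬A)P(¬A)
     = 0.7750 × 0.3393 + 0.3000 × 0.6607
     = 0.26295750 + 0.19821000
     = 0.46116750

Step 2: Apply Bayes' theorem
P(A|B) = P(B|A) × P(A) / P(B)
       = 0.26295750 / 0.46116750
       = 0.5702


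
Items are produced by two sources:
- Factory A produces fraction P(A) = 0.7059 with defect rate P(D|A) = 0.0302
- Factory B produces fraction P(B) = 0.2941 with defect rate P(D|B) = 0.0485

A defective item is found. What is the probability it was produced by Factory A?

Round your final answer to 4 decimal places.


Let A = from Factory A, D = defective

Given:
- P(A) = 0.7059, P(B) = 0.2941
- P(D|A) = 0.0302, P(D|B) = 0.0485

Step 1: Find P(D)
P(D) = P(D|A)P(A) + P(D|B)P(B)
     = 0.0302 × 0.7059 + 0.0485 × 0.2941
     = 0.02131818 + 0.01426385
     = 0.03558203

Step 2: Apply Bayes' theorem
P(A|D) = P(D|A)P(A) / P(D)
       = 0.02131818 / 0.03558203
       = 0.5991


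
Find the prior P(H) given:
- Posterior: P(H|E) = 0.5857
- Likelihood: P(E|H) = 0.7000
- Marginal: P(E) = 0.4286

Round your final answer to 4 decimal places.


From Bayes' theorem: P(H|E) = P(E|H) × P(H) / P(E)

Rearranging for P(H):
P(H) = P(H|E) × P(E) / P(E|H)
     = 0.5857 × 0.4286 / 0.7000
     = 0.25103102 / 0.7000
     = 0.3586


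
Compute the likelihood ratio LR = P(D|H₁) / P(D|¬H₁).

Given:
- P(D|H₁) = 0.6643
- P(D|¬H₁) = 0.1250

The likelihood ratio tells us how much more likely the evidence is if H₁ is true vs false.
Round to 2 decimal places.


Likelihood Ratio (LR) = P(D|H₁) / P(D|¬H₁)

LR = 0.6643 / 0.1250
   = 5.31

The evidence is 5.31 times more likely if H₁ is true than if H₁ is false.
Because LR exceeds 1, D is evidence for H₁.


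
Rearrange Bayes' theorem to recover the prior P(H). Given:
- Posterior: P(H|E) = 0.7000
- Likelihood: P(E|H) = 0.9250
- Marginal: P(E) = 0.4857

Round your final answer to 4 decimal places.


From Bayes' theorem: P(H|E) = P(E|H) × P(H) / P(E)

Rearranging for P(H):
P(H) = P(H|E) × P(E) / P(E|H)
     = 0.7000 × 0.4857 / 0.9250
     = 0.33999000 / 0.9250
     = 0.3676


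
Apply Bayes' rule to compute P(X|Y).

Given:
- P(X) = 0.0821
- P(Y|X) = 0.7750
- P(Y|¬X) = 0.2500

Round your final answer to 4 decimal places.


Bayes' theorem: P(X|Y) = P(Y|X) × P(X) / P(Y)

Step 1: Calculate P(Y) using law of total probability
P(Y) = P(Y|X)P(X) + P(Y|¬X)P(¬X)
     = 0.7750 × 0.0821 + 0.2500 × 0.9179
     = 0.06362750 + 0.22947500
     = 0.29310250

Step 2: Apply Bayes' theorem
P(X|Y) = P(Y|X) × P(X) / P(Y)
       = 0.06362750 / 0.29310250
       = 0.2171


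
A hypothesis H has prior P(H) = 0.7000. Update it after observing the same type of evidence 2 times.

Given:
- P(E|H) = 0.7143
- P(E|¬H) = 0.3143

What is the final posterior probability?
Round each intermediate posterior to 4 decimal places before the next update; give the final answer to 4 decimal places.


Sequential Bayesian updating:

Initial prior: P(H) = 0.7000

Update 1:
  P(E) = 0.7143 × 0.7000 + 0.3143 × 0.3000 = 0.50001000 + 0.09429000 = 0.59430000
  P(H|E) = 0.50001000 / 0.59430000 = 0.8413

Update 2:
  P(E) = 0.7143 × 0.8413 + 0.3143 × 0.1587 = 0.60094059 + 0.04987941 = 0.65082000
  P(H|E) = 0.60094059 / 0.65082000 = 0.9234

Final posterior: 0.9234


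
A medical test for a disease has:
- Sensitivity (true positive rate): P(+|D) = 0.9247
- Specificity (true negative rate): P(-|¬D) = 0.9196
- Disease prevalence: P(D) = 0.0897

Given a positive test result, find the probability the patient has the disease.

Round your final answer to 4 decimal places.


Let D = has disease, + = positive test

Given:
- P(D) = 0.0897 (prevalence)
- P(+|D) = 0.9247 (sensitivity)
- P(-|¬D) = 0.9196 (specificity)
- P(+|¬D) = 0.0804 (false positive rate = 1 - specificity)

Step 1: Find P(+)
P(+) = P(+|D)P(D) + P(+|¬D)P(¬D)
     = 0.9247 × 0.0897 + 0.0804 × 0.9103
     = 0.08294559 + 0.07318812
     = 0.15613371

Step 2: Apply Bayes' theorem for P(D|+)
P(D|+) = P(+|D)P(D) / P(+)
       = 0.08294559 / 0.15613371
       = 0.5312


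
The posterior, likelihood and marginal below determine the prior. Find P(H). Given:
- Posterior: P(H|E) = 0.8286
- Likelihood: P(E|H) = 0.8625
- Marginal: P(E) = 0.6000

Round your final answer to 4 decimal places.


From Bayes' theorem: P(H|E) = P(E|H) × P(H) / P(E)

Rearranging for P(H):
P(H) = P(H|E) × P(E) / P(E|H)
     = 0.8286 × 0.6000 / 0.8625
     = 0.49716000 / 0.8625
     = 0.5764


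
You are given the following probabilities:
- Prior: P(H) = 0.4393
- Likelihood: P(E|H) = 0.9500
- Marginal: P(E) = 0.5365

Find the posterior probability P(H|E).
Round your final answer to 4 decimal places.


Using Bayes' theorem:

P(H|E) = P(E|H) × P(H) / P(E)
       = 0.9500 × 0.4393 / 0.5365
       = 0.41733500 / 0.5365
       = 0.7779

The evidence strengthens our belief in H.
Prior: 0.4393 → Posterior: 0.7779


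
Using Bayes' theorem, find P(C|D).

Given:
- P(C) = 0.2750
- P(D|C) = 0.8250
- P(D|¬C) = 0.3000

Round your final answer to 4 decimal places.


Bayes' theorem: P(C|D) = P(D|C) × P(C) / P(D)

Step 1: Calculate P(D) using law of total probability
P(D) = P(D|C)P(C) + P(D|¬C)P(¬C)
     = 0.8250 × 0.2750 + 0.3000 × 0.7250
     = 0.22687500 + 0.21750000
     = 0.44437500

Step 2: Apply Bayes' theorem
P(C|D) = P(D|C) × P(C) / P(D)
       = 0.22687500 / 0.44437500
       = 0.5105


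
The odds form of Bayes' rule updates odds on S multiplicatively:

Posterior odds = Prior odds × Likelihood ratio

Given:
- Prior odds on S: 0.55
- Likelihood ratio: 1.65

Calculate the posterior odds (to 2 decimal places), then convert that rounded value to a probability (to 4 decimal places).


Step 1: Calculate posterior odds
Posterior odds = Prior odds × LR
               = 0.55 × 1.65
               = 0.91

Step 2: Convert to probability
P(S|E) = Posterior odds / (1 + Posterior odds)
       = 0.91 / (1 + 0.91)
       = 0.91 / 1.91
       = 0.4764

The evidence increased P(S) from 0.3548 to 0.4764.


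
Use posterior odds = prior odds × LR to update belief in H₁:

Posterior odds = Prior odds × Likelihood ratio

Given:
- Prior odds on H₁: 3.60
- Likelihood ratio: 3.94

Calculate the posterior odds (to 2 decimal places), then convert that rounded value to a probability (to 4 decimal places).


Step 1: Calculate posterior odds
Posterior odds = Prior odds × LR
               = 3.60 × 3.94
               = 14.18

Step 2: Convert to probability
P(H₁|E) = Posterior odds / (1 + Posterior odds)
       = 14.18 / (1 + 14.18)
       = 14.18 / 15.18
       = 0.9341

The evidence increased P(H₁) from 0.7826 to 0.9341.


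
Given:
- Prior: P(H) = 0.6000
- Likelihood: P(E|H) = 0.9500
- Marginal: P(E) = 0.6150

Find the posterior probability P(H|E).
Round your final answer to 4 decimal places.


Using Bayes' theorem:

P(H|E) = P(E|H) × P(H) / P(E)
       = 0.9500 × 0.6000 / 0.6150
       = 0.57000000 / 0.6150
       = 0.9268

The evidence strengthens our belief in H.
Prior: 0.6000 → Posterior: 0.9268


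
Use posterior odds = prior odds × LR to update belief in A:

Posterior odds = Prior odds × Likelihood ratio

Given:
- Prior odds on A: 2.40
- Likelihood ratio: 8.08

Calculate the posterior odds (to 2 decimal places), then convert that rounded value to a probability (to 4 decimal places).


Step 1: Calculate posterior odds
Posterior odds = Prior odds × LR
               = 2.40 × 8.08
               = 19.39

Step 2: Convert to probability
P(A|E) = Posterior odds / (1 + Posterior odds)
       = 19.39 / (1 + 19.39)
       = 19.39 / 20.39
       = 0.9510

The evidence increased P(A) from 0.7059 to 0.9510.


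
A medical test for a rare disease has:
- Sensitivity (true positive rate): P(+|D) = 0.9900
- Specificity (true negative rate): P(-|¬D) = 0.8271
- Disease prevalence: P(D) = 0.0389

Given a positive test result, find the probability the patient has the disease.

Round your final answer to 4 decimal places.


Let D = has disease, + = positive test

Given:
- P(D) = 0.0389 (prevalence)
- P(+|D) = 0.9900 (sensitivity)
- P(-|¬D) = 0.8271 (specificity)
- P(+|¬D) = 0.1729 (false positive rate = 1 - specificity)

Step 1: Find P(+)
P(+) = P(+|D)P(D) + P(+|¬D)P(¬D)
     = 0.9900 × 0.0389 + 0.1729 × 0.9611
     = 0.03851100 + 0.16617419
     = 0.20468519

Step 2: Apply Bayes' theorem for P(D|+)
P(D|+) = P(+|D)P(D) / P(+)
       = 0.03851100 / 0.20468519
       = 0.1881


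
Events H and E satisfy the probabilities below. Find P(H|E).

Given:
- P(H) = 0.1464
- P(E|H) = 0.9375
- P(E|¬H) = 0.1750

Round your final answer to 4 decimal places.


Bayes' theorem: P(H|E) = P(E|H) × P(H) / P(E)

Step 1: Calculate P(E) using law of total probability
P(E) = P(E|H)P(H) + P(E|¬H)P(¬H)
     = 0.9375 × 0.1464 + 0.1750 × 0.8536
     = 0.13725000 + 0.14938000
     = 0.28663000

Step 2: Apply Bayes' theorem
P(H|E) = P(E|H) × P(H) / P(E)
       = 0.13725000 / 0.28663000
       = 0.4788


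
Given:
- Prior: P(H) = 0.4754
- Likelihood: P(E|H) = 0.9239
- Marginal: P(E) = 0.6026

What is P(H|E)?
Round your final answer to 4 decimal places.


Using Bayes' theorem:

P(H|E) = P(E|H) × P(H) / P(E)
       = 0.9239 × 0.4754 / 0.6026
       = 0.43922206 / 0.6026
       = 0.7289

The evidence strengthens our belief in H.
Prior: 0.4754 → Posterior: 0.7289


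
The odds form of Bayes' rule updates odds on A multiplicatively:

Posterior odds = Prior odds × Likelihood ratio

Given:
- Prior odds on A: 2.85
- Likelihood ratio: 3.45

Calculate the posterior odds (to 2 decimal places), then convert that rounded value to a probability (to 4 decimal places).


Step 1: Calculate posterior odds
Posterior odds = Prior odds × LR
               = 2.85 × 3.45
               = 9.83

Step 2: Convert to probability
P(A|E) = Posterior odds / (1 + Posterior odds)
       = 9.83 / (1 + 9.83)
       = 9.83 / 10.83
       = 0.9077

The evidence increased P(A) from 0.7403 to 0.9077.


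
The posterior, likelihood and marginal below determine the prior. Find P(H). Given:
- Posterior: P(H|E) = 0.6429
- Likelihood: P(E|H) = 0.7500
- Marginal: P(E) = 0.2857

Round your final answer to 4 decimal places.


From Bayes' theorem: P(H|E) = P(E|H) × P(H) / P(E)

Rearranging for P(H):
P(H) = P(H|E) × P(E) / P(E|H)
     = 0.6429 × 0.2857 / 0.7500
     = 0.18367653 / 0.7500
     = 0.2449


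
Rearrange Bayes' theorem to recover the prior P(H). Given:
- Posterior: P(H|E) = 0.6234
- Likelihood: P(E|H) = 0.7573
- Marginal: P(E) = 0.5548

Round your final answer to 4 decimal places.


From Bayes' theorem: P(H|E) = P(E|H) × P(H) / P(E)

Rearranging for P(H):
P(H) = P(H|E) × P(E) / P(E|H)
     = 0.6234 × 0.5548 / 0.7573
     = 0.34586232 / 0.7573
     = 0.4567


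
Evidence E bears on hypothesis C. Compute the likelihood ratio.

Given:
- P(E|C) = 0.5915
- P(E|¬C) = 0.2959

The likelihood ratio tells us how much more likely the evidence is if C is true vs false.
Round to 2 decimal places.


Likelihood Ratio (LR) = P(E|C) / P(E|¬C)

LR = 0.5915 / 0.2959
   = 2.00

The evidence is 2.00 times more likely if C is true than if C is false.
LR > 1, so observing E raises the odds in favor of C.


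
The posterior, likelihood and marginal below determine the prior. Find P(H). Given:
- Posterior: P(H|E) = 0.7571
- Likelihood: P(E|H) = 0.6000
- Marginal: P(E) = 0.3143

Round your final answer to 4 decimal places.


From Bayes' theorem: P(H|E) = P(E|H) × P(H) / P(E)

Rearranging for P(H):
P(H) = P(H|E) × P(E) / P(E|H)
     = 0.7571 × 0.3143 / 0.6000
     = 0.23795653 / 0.6000
     = 0.3966


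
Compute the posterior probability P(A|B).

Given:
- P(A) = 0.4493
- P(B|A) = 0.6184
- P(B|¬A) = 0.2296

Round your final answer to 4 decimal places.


Bayes' theorem: P(A|B) = P(B|A) × P(A) / P(B)

Step 1: Calculate P(B) using law of total probability
P(B) = P(B|A)P(A) + P(B|¬A)P(¬A)
     = 0.6184 × 0.4493 + 0.2296 × 0.5507
     = 0.27784712 + 0.12644072
     = 0.40428784

Step 2: Apply Bayes' theorem
P(A|B) = P(B|A) × P(A) / P(B)
       = 0.27784712 / 0.40428784
       = 0.6873


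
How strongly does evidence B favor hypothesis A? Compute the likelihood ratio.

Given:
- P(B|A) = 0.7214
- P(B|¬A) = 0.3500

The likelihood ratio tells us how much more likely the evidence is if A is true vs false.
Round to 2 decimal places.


Likelihood Ratio (LR) = P(B|A) / P(B|¬A)

LR = 0.7214 / 0.3500
   = 2.06

The evidence is 2.06 times more likely if A is true than if A is false.
Because LR exceeds 1, B is evidence for A.


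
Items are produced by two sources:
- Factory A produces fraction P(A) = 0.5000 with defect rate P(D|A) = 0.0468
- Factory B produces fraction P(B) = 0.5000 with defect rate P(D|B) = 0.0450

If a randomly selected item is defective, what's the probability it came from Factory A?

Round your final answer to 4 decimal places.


Let A = from Factory A, D = defective

Given:
- P(A) = 0.5000, P(B) = 0.5000
- P(D|A) = 0.0468, P(D|B) = 0.0450

Step 1: Find P(D)
P(D) = P(D|A)P(A) + P(D|B)P(B)
     = 0.0468 × 0.5000 + 0.0450 × 0.5000
     = 0.02340000 + 0.02250000
     = 0.04590000

Step 2: Apply Bayes' theorem
P(A|D) = P(D|A)P(A) / P(D)
       = 0.02340000 / 0.04590000
       = 0.5098


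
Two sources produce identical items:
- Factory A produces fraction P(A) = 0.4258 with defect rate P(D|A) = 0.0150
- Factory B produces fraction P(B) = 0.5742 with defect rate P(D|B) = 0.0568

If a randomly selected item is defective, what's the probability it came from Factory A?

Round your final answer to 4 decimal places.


Let A = from Factory A, D = defective

Given:
- P(A) = 0.4258, P(B) = 0.5742
- P(D|A) = 0.0150, P(D|B) = 0.0568

Step 1: Find P(D)
P(D) = P(D|A)P(A) + P(D|B)P(B)
     = 0.0150 × 0.4258 + 0.0568 × 0.5742
     = 0.00638700 + 0.03261456
     = 0.03900156

Step 2: Apply Bayes' theorem
P(A|D) = P(D|A)P(A) / P(D)
       = 0.00638700 / 0.03900156
       = 0.1638


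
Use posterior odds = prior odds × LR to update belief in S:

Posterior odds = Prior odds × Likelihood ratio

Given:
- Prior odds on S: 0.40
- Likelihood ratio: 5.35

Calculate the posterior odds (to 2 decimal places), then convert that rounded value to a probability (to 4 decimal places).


Step 1: Calculate posterior odds
Posterior odds = Prior odds × LR
               = 0.40 × 5.35
               = 2.14

Step 2: Convert to probability
P(S|E) = Posterior odds / (1 + Posterior odds)
       = 2.14 / (1 + 2.14)
       = 2.14 / 3.14
       = 0.6815

The evidence increased P(S) from 0.2857 to 0.6815.


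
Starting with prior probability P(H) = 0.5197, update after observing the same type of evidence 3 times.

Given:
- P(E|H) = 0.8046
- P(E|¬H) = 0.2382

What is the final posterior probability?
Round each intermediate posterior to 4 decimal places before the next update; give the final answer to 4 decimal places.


Sequential Bayesian updating:

Initial prior: P(H) = 0.5197

Update 1:
  P(E) = 0.8046 × 0.5197 + 0.2382 × 0.4803 = 0.41815062 + 0.11440746 = 0.53255808
  P(H|E) = 0.41815062 / 0.53255808 = 0.7852

Update 2:
  P(E) = 0.8046 × 0.7852 + 0.2382 × 0.2148 = 0.63177192 + 0.05116536 = 0.68293728
  P(H|E) = 0.63177192 / 0.68293728 = 0.9251

Update 3:
  P(E) = 0.8046 × 0.9251 + 0.2382 × 0.0749 = 0.74433546 + 0.01784118 = 0.76217664
  P(H|E) = 0.74433546 / 0.76217664 = 0.9766

Final posterior: 0.9766


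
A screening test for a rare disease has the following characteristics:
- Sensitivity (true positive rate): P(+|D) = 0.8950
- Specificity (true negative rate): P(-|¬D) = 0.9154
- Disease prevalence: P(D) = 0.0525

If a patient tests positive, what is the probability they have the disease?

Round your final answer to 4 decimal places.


Let D = has disease, + = positive test

Given:
- P(D) = 0.0525 (prevalence)
- P(+|D) = 0.8950 (sensitivity)
- P(-|¬D) = 0.9154 (specificity)
- P(+|¬D) = 0.0846 (false positive rate = 1 - specificity)

Step 1: Find P(+)
P(+) = P(+|D)P(D) + P(+|¬D)P(¬D)
     = 0.8950 × 0.0525 + 0.0846 × 0.9475
     = 0.04698750 + 0.08015850
     = 0.12714600

Step 2: Apply Bayes' theorem for P(D|+)
P(D|+) = P(+|D)P(D) / P(+)
       = 0.04698750 / 0.12714600
       = 0.3696


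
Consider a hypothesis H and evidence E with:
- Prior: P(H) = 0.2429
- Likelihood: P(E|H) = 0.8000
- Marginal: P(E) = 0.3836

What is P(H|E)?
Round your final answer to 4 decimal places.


Using Bayes' theorem:

P(H|E) = P(E|H) × P(H) / P(E)
       = 0.8000 × 0.2429 / 0.3836
       = 0.19432000 / 0.3836
       = 0.5066

The evidence strengthens our belief in H.
Prior: 0.2429 → Posterior: 0.5066


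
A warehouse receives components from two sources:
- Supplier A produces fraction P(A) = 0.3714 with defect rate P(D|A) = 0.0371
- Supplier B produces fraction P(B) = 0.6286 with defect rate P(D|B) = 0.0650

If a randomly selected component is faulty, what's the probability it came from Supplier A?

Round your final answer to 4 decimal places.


Let A = from Supplier A, D = faulty

Given:
- P(A) = 0.3714, P(B) = 0.6286
- P(D|A) = 0.0371, P(D|B) = 0.0650

Step 1: Find P(D)
P(D) = P(D|A)P(A) + P(D|B)P(B)
     = 0.0371 × 0.3714 + 0.0650 × 0.6286
     = 0.01377894 + 0.04085900
     = 0.05463794

Step 2: Apply Bayes' theorem
P(A|D) = P(D|A)P(A) / P(D)
       = 0.01377894 / 0.05463794
       = 0.2522


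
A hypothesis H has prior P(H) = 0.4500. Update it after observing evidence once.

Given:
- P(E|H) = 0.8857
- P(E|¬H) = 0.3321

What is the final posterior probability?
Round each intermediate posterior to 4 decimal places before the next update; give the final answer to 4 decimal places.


Sequential Bayesian updating:

Initial prior: P(H) = 0.4500

Update 1:
  P(E) = 0.8857 × 0.4500 + 0.3321 × 0.5500 = 0.39856500 + 0.18265500 = 0.58122000
  P(H|E) = 0.39856500 / 0.58122000 = 0.6857

Final posterior: 0.6857


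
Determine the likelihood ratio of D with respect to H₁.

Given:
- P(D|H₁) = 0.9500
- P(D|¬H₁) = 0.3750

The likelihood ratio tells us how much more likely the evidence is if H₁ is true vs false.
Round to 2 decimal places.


Likelihood Ratio (LR) = P(D|H₁) / P(D|¬H₁)

LR = 0.9500 / 0.3750
   = 2.53

The evidence is 2.53 times more likely if H₁ is true than if H₁ is false.
LR > 1, so observing D raises the odds in favor of H₁.


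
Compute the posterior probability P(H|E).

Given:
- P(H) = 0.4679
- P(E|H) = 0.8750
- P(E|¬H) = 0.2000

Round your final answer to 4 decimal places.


Bayes' theorem: P(H|E) = P(E|H) × P(H) / P(E)

Step 1: Calculate P(E) using law of total probability
P(E) = P(E|H)P(H) + P(E|¬H)P(¬H)
     = 0.8750 × 0.4679 + 0.2000 × 0.5321
     = 0.40941250 + 0.10642000
     = 0.51583250

Step 2: Apply Bayes' theorem
P(H|E) = P(E|H) × P(H) / P(E)
       = 0.40941250 / 0.51583250
       = 0.7937


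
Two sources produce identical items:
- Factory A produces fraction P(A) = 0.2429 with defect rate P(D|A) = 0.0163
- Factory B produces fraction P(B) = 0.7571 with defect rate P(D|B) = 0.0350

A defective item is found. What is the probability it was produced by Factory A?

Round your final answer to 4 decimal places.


Let A = from Factory A, D = defective

Given:
- P(A) = 0.2429, P(B) = 0.7571
- P(D|A) = 0.0163, P(D|B) = 0.0350

Step 1: Find P(D)
P(D) = P(D|A)P(A) + P(D|B)P(B)
     = 0.0163 × 0.2429 + 0.0350 × 0.7571
     = 0.00395927 + 0.02649850
     = 0.03045777

Step 2: Apply Bayes' theorem
P(A|D) = P(D|A)P(A) / P(D)
       = 0.00395927 / 0.03045777
       = 0.1300


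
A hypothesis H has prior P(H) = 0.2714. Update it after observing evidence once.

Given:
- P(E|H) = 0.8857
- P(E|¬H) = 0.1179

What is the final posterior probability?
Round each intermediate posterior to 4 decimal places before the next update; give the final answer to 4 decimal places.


Sequential Bayesian updating:

Initial prior: P(H) = 0.2714

Update 1:
  P(E) = 0.8857 × 0.2714 + 0.1179 × 0.7286 = 0.24037898 + 0.08590194 = 0.32628092
  P(H|E) = 0.24037898 / 0.32628092 = 0.7367

Final posterior: 0.7367
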